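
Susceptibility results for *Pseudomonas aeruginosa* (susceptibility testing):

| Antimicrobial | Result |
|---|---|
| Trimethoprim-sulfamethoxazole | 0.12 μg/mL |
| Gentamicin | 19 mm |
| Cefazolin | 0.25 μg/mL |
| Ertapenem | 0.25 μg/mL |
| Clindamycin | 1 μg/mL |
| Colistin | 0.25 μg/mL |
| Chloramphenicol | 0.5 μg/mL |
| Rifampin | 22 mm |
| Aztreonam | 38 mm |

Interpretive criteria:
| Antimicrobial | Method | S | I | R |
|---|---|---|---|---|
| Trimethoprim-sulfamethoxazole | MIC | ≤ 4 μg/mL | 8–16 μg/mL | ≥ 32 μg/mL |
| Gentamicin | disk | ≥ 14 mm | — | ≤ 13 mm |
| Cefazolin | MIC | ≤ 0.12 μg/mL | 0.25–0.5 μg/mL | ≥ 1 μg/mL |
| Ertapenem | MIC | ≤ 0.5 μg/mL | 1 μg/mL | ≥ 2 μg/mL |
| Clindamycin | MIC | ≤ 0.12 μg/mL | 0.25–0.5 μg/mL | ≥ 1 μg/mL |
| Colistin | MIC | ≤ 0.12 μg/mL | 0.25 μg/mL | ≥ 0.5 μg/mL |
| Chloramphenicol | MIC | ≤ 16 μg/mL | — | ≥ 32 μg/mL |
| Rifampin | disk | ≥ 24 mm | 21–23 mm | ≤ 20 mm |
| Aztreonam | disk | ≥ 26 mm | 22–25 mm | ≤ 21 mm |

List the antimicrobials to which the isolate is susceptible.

Trimethoprim-sulfamethoxazole 0.12 μg/mL: ≤ 4 μg/mL → Susceptible
Gentamicin (19 mm) ≥ 14 mm — susceptible
Cefazolin 0.25 μg/mL: in 0.25–0.5 μg/mL ⇒ I
Ertapenem 0.25 μg/mL: ≤ 0.5 μg/mL ⇒ Susceptible
Clindamycin (1 μg/mL) ≥ 1 μg/mL ⇒ Resistant
Colistin: 0.25 μg/mL is = 0.25 μg/mL → intermediate
Chloramphenicol (0.5 μg/mL) ≤ 16 μg/mL ⇒ S
Rifampin 22 mm: in 21–23 mm ⇒ Intermediate
Aztreonam (38 mm) ≥ 26 mm → susceptible

trimethoprim-sulfamethoxazole, gentamicin, ertapenem, chloramphenicol, aztreonam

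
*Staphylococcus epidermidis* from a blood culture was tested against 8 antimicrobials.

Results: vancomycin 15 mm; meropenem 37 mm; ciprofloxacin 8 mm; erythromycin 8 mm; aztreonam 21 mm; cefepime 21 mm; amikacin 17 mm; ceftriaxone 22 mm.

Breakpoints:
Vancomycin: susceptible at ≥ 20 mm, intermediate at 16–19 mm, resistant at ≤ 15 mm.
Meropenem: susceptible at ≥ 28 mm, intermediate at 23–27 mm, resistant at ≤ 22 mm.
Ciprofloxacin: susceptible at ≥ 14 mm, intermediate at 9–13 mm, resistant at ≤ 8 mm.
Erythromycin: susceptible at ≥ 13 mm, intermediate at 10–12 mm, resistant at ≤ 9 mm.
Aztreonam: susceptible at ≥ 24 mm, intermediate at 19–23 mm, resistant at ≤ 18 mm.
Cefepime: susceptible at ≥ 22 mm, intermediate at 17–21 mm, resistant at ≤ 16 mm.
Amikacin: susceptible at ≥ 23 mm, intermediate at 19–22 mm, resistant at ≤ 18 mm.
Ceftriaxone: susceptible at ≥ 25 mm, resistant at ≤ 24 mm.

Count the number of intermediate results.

2

Vancomycin (15 mm) ≤ 15 mm → R
Meropenem: 37 mm is ≥ 28 mm — susceptible
Ciprofloxacin 8 mm: ≤ 8 mm ⇒ R
Erythromycin (8 mm) ≤ 9 mm → Resistant
Aztreonam (21 mm) in 19–23 mm ⇒ I
Cefepime 21 mm: in 17–21 mm → I
Amikacin (17 mm) ≤ 18 mm ⇒ R
Ceftriaxone (22 mm) ≤ 24 mm → R
Intermediate: 2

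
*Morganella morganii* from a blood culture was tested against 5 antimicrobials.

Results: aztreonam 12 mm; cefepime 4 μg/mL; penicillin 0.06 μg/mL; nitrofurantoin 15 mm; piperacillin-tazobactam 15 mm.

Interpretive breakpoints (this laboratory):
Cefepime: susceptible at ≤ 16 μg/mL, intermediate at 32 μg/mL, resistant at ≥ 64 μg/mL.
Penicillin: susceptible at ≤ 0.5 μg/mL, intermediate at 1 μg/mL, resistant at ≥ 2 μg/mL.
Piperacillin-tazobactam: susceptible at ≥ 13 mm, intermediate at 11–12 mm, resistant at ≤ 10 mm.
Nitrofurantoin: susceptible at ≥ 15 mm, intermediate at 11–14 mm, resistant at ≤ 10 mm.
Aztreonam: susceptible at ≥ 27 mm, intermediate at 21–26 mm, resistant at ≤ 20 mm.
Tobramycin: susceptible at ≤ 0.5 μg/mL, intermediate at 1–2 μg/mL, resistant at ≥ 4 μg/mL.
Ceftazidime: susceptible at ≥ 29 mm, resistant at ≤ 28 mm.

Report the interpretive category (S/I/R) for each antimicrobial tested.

Aztreonam (12 mm) ≤ 20 mm — resistant
Cefepime (4 μg/mL) ≤ 16 μg/mL ⇒ susceptible
Penicillin: 0.06 μg/mL is ≤ 0.5 μg/mL ⇒ susceptible
Nitrofurantoin 15 mm: ≥ 15 mm → S
Piperacillin-tazobactam 15 mm: ≥ 13 mm → S

R, S, S, S, S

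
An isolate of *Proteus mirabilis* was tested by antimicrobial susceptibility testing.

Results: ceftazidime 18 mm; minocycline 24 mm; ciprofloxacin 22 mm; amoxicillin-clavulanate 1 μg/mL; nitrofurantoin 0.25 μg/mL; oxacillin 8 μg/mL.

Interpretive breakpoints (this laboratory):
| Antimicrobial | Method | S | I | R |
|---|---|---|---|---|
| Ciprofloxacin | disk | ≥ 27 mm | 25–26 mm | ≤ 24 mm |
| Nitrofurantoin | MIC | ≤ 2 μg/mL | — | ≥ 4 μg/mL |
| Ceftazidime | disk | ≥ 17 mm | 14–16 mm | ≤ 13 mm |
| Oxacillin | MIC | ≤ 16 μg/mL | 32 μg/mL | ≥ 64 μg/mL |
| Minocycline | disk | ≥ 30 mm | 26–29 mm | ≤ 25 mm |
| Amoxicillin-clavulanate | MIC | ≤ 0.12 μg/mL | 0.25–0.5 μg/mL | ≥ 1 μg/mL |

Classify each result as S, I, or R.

S, R, R, R, S, S

Ceftazidime (18 mm) ≥ 17 mm — susceptible
Minocycline (24 mm) ≤ 25 mm — R
Ciprofloxacin: 22 mm is ≤ 24 mm ⇒ R
Amoxicillin-clavulanate: 1 μg/mL is ≥ 1 μg/mL ⇒ R
Nitrofurantoin: 0.25 μg/mL is ≤ 2 μg/mL — S
Oxacillin 8 μg/mL: ≤ 16 μg/mL → S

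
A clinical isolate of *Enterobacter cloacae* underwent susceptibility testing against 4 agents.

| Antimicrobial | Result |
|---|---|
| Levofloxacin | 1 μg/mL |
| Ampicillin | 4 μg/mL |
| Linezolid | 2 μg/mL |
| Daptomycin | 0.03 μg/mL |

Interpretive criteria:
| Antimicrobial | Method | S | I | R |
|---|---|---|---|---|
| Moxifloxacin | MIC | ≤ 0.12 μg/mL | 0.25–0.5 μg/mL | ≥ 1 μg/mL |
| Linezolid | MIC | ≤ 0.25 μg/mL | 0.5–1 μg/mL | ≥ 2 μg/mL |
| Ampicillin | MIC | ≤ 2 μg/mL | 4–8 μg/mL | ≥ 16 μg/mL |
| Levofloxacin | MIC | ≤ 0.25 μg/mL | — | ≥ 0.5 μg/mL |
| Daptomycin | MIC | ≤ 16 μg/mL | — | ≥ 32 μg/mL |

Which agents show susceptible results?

daptomycin

Levofloxacin: 1 μg/mL is ≥ 0.5 μg/mL ⇒ resistant
Ampicillin (4 μg/mL) in 4–8 μg/mL → I
Linezolid 2 μg/mL: ≥ 2 μg/mL → resistant
Daptomycin 0.03 μg/mL: ≤ 16 μg/mL — susceptible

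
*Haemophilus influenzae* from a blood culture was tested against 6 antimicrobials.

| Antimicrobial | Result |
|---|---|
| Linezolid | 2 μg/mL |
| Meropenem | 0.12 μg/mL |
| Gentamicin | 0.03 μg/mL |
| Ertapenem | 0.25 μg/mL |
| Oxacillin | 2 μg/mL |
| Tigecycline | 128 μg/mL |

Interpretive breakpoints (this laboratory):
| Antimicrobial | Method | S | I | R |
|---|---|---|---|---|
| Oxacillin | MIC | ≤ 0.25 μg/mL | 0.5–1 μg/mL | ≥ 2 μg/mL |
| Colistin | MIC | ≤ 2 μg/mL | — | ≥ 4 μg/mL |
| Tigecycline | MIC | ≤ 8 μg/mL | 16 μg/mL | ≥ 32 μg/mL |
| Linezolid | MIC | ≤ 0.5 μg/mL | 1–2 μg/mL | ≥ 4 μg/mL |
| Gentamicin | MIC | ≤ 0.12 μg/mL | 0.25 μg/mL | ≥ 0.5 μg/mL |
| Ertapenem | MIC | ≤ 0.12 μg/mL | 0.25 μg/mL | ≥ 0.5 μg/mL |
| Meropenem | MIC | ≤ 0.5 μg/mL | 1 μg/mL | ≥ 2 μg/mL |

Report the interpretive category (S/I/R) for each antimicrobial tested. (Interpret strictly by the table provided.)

Linezolid: 2 μg/mL is in 1–2 μg/mL — Intermediate
Meropenem (0.12 μg/mL) ≤ 0.5 μg/mL → Susceptible
Gentamicin: 0.03 μg/mL is ≤ 0.12 μg/mL ⇒ susceptible
Ertapenem: 0.25 μg/mL is = 0.25 μg/mL ⇒ intermediate
Oxacillin: 2 μg/mL is ≥ 2 μg/mL ⇒ Resistant
Tigecycline 128 μg/mL: ≥ 32 μg/mL ⇒ Resistant

I, S, S, I, R, R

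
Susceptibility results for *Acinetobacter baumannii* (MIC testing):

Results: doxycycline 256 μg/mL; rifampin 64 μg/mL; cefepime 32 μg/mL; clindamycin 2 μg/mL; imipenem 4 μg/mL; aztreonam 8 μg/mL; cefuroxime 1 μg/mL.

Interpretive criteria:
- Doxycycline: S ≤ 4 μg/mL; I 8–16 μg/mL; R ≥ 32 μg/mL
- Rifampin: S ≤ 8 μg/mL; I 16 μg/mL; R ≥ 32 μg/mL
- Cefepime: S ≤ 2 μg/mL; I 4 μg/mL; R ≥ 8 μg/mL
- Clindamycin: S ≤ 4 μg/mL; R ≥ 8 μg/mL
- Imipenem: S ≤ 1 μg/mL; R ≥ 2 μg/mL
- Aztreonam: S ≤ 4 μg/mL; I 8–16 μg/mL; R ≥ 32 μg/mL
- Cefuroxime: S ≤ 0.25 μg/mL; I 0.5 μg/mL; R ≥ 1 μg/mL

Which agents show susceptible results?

Doxycycline 256 μg/mL: ≥ 32 μg/mL — R
Rifampin (64 μg/mL) ≥ 32 μg/mL ⇒ R
Cefepime (32 μg/mL) ≥ 8 μg/mL ⇒ R
Clindamycin 2 μg/mL: ≤ 4 μg/mL — S
Imipenem: 4 μg/mL is ≥ 2 μg/mL — R
Aztreonam: 8 μg/mL is in 8–16 μg/mL ⇒ intermediate
Cefuroxime (1 μg/mL) ≥ 1 μg/mL ⇒ R

clindamycin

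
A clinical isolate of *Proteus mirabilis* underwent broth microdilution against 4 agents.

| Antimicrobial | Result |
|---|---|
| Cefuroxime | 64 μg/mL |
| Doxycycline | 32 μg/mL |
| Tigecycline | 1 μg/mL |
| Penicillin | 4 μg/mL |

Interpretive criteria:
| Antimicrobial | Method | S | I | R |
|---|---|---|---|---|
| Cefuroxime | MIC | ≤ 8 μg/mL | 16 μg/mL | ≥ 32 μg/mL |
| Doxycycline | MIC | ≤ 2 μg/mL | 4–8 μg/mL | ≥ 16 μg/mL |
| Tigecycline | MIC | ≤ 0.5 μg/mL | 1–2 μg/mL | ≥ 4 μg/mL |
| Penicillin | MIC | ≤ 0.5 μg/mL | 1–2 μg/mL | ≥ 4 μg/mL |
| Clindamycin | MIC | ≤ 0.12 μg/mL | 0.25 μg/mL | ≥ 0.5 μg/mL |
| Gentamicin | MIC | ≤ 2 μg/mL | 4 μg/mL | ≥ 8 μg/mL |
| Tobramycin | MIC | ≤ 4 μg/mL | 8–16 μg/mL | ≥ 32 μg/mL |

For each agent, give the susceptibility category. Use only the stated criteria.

R, R, I, R

Cefuroxime (64 μg/mL) ≥ 32 μg/mL → resistant
Doxycycline (32 μg/mL) ≥ 16 μg/mL ⇒ R
Tigecycline 1 μg/mL: in 1–2 μg/mL ⇒ Intermediate
Penicillin (4 μg/mL) ≥ 4 μg/mL — R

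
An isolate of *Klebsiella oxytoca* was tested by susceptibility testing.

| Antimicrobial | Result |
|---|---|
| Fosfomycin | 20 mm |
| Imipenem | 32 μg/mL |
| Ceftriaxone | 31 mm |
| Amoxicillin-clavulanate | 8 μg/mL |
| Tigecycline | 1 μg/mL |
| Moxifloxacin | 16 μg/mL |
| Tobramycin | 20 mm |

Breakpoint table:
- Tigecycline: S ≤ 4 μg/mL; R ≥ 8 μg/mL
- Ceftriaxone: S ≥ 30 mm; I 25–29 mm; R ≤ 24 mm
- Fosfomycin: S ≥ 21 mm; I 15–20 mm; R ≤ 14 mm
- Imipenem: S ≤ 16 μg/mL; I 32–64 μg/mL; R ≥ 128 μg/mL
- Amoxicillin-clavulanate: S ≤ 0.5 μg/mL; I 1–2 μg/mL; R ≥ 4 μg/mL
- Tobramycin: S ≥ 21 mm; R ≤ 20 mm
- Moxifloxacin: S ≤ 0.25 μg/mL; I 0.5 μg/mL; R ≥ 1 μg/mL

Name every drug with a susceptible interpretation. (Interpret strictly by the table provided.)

ceftriaxone, tigecycline

Fosfomycin (20 mm) in 15–20 mm ⇒ Intermediate
Imipenem: 32 μg/mL is in 32–64 μg/mL — Intermediate
Ceftriaxone (31 mm) ≥ 30 mm — susceptible
Amoxicillin-clavulanate 8 μg/mL: ≥ 4 μg/mL — resistant
Tigecycline (1 μg/mL) ≤ 4 μg/mL — S
Moxifloxacin 16 μg/mL: ≥ 1 μg/mL ⇒ R
Tobramycin: 20 mm is ≤ 20 mm — R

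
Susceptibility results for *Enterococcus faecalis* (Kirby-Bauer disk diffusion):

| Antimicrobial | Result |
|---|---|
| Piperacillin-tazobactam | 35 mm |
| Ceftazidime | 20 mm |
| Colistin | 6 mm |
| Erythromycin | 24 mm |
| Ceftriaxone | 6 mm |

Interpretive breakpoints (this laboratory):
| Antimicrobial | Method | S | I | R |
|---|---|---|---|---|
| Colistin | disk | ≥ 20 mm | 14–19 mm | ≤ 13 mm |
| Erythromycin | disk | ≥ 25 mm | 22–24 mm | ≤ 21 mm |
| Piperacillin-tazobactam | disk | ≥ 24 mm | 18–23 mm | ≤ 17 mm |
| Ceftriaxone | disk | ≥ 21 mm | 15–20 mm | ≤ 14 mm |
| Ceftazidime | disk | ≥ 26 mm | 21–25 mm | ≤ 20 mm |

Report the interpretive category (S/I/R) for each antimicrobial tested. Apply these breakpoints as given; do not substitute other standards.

S, R, R, I, R

Piperacillin-tazobactam: 35 mm is ≥ 24 mm — S
Ceftazidime (20 mm) ≤ 20 mm → resistant
Colistin 6 mm: ≤ 13 mm ⇒ Resistant
Erythromycin (24 mm) in 22–24 mm — I
Ceftriaxone (6 mm) ≤ 14 mm — Resistant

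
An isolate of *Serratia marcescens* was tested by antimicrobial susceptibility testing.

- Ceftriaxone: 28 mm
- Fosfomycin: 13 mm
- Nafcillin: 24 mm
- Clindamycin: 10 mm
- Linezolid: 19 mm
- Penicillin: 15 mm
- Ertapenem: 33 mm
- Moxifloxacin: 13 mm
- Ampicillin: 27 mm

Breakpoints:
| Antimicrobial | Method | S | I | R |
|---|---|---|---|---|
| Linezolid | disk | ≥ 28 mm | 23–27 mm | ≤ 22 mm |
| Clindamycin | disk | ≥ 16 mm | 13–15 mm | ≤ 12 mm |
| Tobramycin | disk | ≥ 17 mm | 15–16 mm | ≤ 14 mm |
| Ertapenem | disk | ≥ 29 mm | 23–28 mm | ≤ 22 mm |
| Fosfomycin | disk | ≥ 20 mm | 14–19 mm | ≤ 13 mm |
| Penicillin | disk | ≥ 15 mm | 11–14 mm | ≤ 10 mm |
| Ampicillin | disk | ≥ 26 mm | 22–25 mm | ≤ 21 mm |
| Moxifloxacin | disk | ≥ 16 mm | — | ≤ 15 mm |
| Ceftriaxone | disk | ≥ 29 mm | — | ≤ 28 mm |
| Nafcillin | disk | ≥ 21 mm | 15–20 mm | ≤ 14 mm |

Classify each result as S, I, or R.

Ceftriaxone (28 mm) ≤ 28 mm ⇒ Resistant
Fosfomycin 13 mm: ≤ 13 mm → resistant
Nafcillin 24 mm: ≥ 21 mm → Susceptible
Clindamycin: 10 mm is ≤ 12 mm → Resistant
Linezolid (19 mm) ≤ 22 mm — resistant
Penicillin (15 mm) ≥ 15 mm — Susceptible
Ertapenem (33 mm) ≥ 29 mm → S
Moxifloxacin: 13 mm is ≤ 15 mm → R
Ampicillin 27 mm: ≥ 26 mm ⇒ Susceptible

R, R, S, R, R, S, S, R, S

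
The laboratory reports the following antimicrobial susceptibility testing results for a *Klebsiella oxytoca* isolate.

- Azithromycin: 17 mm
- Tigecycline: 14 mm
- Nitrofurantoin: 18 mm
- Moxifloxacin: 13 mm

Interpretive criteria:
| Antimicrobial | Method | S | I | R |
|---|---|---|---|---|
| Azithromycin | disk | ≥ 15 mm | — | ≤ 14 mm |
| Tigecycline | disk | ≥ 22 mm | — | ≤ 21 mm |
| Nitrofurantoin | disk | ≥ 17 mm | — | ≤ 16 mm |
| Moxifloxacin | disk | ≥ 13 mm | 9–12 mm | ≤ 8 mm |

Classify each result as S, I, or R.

S, R, S, S

Azithromycin: 17 mm is ≥ 15 mm ⇒ S
Tigecycline 14 mm: ≤ 21 mm ⇒ Resistant
Nitrofurantoin: 18 mm is ≥ 17 mm ⇒ S
Moxifloxacin (13 mm) ≥ 13 mm — S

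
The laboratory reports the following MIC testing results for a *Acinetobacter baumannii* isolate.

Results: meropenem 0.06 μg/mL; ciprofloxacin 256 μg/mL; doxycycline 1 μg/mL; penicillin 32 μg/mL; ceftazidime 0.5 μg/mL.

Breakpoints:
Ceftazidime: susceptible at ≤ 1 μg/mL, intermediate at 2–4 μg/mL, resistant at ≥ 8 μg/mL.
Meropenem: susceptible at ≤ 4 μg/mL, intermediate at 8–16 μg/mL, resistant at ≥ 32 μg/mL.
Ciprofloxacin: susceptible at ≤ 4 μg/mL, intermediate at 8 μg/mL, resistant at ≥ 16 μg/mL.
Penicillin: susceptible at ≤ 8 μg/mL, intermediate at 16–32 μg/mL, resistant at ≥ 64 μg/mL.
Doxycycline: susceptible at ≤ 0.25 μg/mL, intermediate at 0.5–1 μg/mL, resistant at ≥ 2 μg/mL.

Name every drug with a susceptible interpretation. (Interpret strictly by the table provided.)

Meropenem 0.06 μg/mL: ≤ 4 μg/mL ⇒ susceptible
Ciprofloxacin: 256 μg/mL is ≥ 16 μg/mL ⇒ R
Doxycycline (1 μg/mL) in 0.5–1 μg/mL — intermediate
Penicillin 32 μg/mL: in 16–32 μg/mL → I
Ceftazidime 0.5 μg/mL: ≤ 1 μg/mL → S

meropenem, ceftazidime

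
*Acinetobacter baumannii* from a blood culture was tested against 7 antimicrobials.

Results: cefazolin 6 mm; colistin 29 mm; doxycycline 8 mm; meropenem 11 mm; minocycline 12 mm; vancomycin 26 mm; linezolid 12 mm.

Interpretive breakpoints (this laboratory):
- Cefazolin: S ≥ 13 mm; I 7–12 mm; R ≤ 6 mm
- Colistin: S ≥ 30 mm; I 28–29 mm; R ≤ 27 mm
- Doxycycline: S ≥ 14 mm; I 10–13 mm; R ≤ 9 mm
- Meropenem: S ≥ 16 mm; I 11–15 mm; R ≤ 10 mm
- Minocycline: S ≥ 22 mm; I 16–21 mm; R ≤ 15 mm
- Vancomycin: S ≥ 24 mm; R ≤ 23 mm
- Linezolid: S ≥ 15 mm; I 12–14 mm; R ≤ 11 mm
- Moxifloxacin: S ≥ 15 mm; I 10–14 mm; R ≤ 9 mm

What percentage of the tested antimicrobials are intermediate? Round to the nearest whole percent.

43%

Cefazolin (6 mm) ≤ 6 mm → R
Colistin (29 mm) in 28–29 mm — I
Doxycycline 8 mm: ≤ 9 mm → Resistant
Meropenem 11 mm: in 11–15 mm → Intermediate
Minocycline 12 mm: ≤ 15 mm ⇒ R
Vancomycin: 26 mm is ≥ 24 mm → Susceptible
Linezolid (12 mm) in 12–14 mm — Intermediate
Intermediate: 3/7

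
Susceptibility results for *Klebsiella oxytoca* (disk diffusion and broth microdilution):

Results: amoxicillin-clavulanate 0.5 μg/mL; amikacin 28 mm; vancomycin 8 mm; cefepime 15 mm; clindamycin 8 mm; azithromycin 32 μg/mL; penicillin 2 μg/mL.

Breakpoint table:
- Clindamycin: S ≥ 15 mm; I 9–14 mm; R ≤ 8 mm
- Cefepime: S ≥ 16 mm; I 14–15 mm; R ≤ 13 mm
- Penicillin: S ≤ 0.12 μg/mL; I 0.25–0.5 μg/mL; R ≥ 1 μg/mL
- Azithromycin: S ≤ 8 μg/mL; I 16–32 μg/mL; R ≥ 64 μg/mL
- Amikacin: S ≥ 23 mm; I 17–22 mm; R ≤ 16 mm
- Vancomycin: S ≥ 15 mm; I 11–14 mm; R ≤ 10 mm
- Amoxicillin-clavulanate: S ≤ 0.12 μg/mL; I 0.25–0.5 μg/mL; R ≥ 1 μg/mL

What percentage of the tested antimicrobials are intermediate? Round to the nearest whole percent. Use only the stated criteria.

Amoxicillin-clavulanate: 0.5 μg/mL is in 0.25–0.5 μg/mL → Intermediate
Amikacin (28 mm) ≥ 23 mm ⇒ susceptible
Vancomycin 8 mm: ≤ 10 mm ⇒ resistant
Cefepime: 15 mm is in 14–15 mm → I
Clindamycin: 8 mm is ≤ 8 mm → Resistant
Azithromycin (32 μg/mL) in 16–32 μg/mL ⇒ Intermediate
Penicillin: 2 μg/mL is ≥ 1 μg/mL ⇒ Resistant
Intermediate: 3/7

43%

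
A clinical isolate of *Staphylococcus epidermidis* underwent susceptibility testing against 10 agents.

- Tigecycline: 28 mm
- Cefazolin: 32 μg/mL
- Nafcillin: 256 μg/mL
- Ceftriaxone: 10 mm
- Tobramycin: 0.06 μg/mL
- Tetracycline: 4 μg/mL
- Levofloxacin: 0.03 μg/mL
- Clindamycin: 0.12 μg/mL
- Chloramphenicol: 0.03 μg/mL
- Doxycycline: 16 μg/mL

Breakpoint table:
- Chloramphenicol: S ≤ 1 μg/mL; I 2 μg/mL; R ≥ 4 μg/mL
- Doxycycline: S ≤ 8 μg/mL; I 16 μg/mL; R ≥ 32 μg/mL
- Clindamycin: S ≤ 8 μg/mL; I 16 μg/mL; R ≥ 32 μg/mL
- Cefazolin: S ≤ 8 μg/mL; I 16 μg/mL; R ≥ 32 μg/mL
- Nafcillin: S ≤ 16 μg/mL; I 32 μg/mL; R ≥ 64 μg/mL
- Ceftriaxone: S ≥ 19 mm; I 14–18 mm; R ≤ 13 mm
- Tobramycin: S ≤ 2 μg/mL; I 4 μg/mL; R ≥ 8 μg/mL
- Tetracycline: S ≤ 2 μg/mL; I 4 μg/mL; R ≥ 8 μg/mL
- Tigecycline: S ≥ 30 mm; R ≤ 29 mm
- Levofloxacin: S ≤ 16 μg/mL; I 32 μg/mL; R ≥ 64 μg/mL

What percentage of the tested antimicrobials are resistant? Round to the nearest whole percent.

40%

Tigecycline 28 mm: ≤ 29 mm — resistant
Cefazolin: 32 μg/mL is ≥ 32 μg/mL ⇒ resistant
Nafcillin: 256 μg/mL is ≥ 64 μg/mL → resistant
Ceftriaxone: 10 mm is ≤ 13 mm ⇒ R
Tobramycin 0.06 μg/mL: ≤ 2 μg/mL → susceptible
Tetracycline 4 μg/mL: = 4 μg/mL — I
Levofloxacin (0.03 μg/mL) ≤ 16 μg/mL — S
Clindamycin (0.12 μg/mL) ≤ 8 μg/mL — Susceptible
Chloramphenicol: 0.03 μg/mL is ≤ 1 μg/mL → Susceptible
Doxycycline: 16 μg/mL is = 16 μg/mL → Intermediate
Resistant: 4/10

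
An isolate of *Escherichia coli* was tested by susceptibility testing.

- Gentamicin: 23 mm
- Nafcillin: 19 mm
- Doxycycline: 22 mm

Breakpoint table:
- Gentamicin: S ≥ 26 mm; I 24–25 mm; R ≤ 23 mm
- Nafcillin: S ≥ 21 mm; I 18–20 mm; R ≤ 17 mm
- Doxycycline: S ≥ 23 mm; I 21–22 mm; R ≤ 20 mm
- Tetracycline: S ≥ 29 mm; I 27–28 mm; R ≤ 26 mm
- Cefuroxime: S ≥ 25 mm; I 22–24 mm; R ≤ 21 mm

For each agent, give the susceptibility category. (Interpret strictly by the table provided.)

Gentamicin 23 mm: ≤ 23 mm → resistant
Nafcillin: 19 mm is in 18–20 mm — intermediate
Doxycycline 22 mm: in 21–22 mm — intermediate

R, I, I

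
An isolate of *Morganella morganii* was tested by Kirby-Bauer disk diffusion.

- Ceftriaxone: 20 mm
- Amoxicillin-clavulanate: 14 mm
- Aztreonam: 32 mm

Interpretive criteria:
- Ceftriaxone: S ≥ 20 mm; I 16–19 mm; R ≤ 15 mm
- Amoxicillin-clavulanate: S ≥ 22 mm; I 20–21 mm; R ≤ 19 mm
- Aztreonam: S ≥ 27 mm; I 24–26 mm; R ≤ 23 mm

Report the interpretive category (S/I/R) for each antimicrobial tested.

Ceftriaxone: 20 mm is ≥ 20 mm — S
Amoxicillin-clavulanate (14 mm) ≤ 19 mm ⇒ R
Aztreonam: 32 mm is ≥ 27 mm → S

S, R, S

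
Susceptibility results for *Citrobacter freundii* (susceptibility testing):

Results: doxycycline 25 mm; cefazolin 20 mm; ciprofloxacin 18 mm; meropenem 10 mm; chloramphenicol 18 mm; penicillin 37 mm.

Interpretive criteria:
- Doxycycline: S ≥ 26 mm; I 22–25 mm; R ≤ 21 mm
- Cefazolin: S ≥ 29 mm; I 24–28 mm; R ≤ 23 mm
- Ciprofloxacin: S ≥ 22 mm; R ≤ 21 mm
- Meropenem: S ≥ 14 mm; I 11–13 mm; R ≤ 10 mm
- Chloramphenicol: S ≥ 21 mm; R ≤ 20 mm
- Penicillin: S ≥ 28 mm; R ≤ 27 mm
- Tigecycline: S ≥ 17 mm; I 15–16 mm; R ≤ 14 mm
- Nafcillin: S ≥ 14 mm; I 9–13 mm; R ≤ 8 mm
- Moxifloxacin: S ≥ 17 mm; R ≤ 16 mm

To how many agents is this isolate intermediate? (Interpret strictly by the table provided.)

Doxycycline (25 mm) in 22–25 mm — Intermediate
Cefazolin: 20 mm is ≤ 23 mm → resistant
Ciprofloxacin: 18 mm is ≤ 21 mm → resistant
Meropenem 10 mm: ≤ 10 mm — R
Chloramphenicol (18 mm) ≤ 20 mm — Resistant
Penicillin (37 mm) ≥ 28 mm → Susceptible
Intermediate: 1

1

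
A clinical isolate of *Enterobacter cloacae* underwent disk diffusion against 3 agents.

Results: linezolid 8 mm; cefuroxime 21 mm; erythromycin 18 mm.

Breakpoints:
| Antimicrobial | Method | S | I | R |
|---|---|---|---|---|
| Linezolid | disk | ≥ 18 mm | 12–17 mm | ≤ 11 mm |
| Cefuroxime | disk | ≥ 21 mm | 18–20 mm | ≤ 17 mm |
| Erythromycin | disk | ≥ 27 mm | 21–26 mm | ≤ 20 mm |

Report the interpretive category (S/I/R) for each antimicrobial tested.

Linezolid (8 mm) ≤ 11 mm → Resistant
Cefuroxime: 21 mm is ≥ 21 mm → Susceptible
Erythromycin (18 mm) ≤ 20 mm — resistant

R, S, R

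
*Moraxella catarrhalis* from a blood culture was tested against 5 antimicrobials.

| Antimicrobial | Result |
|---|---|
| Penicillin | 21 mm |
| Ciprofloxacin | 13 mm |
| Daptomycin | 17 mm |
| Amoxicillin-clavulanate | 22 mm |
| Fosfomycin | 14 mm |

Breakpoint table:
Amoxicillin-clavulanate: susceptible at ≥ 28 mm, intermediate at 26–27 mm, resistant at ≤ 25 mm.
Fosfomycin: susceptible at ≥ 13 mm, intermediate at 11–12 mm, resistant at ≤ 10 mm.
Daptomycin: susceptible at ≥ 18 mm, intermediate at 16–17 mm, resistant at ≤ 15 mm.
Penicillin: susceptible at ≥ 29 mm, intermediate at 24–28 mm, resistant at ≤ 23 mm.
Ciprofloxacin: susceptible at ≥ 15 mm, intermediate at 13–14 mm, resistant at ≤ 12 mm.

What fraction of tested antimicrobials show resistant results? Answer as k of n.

Penicillin 21 mm: ≤ 23 mm — Resistant
Ciprofloxacin 13 mm: in 13–14 mm — I
Daptomycin: 17 mm is in 16–17 mm → Intermediate
Amoxicillin-clavulanate 22 mm: ≤ 25 mm — R
Fosfomycin: 14 mm is ≥ 13 mm ⇒ S
Resistant: 2/5

2 of 5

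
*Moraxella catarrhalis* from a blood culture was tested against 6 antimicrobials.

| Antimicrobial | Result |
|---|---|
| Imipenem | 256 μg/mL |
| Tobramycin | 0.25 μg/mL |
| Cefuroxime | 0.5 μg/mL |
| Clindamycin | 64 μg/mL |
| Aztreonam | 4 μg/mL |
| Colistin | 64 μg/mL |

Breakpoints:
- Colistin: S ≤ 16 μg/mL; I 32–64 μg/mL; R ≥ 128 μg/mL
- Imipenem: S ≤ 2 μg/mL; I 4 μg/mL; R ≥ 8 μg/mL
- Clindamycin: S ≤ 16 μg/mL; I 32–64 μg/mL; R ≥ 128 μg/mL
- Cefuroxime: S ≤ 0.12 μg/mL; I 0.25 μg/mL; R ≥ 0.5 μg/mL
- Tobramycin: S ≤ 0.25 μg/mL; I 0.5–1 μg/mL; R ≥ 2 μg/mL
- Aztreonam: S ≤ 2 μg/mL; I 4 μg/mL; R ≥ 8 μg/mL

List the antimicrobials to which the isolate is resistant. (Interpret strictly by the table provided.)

Imipenem (256 μg/mL) ≥ 8 μg/mL — resistant
Tobramycin: 0.25 μg/mL is ≤ 0.25 μg/mL — S
Cefuroxime 0.5 μg/mL: ≥ 0.5 μg/mL → R
Clindamycin: 64 μg/mL is in 32–64 μg/mL — I
Aztreonam: 4 μg/mL is = 4 μg/mL — Intermediate
Colistin (64 μg/mL) in 32–64 μg/mL — I

imipenem, cefuroxime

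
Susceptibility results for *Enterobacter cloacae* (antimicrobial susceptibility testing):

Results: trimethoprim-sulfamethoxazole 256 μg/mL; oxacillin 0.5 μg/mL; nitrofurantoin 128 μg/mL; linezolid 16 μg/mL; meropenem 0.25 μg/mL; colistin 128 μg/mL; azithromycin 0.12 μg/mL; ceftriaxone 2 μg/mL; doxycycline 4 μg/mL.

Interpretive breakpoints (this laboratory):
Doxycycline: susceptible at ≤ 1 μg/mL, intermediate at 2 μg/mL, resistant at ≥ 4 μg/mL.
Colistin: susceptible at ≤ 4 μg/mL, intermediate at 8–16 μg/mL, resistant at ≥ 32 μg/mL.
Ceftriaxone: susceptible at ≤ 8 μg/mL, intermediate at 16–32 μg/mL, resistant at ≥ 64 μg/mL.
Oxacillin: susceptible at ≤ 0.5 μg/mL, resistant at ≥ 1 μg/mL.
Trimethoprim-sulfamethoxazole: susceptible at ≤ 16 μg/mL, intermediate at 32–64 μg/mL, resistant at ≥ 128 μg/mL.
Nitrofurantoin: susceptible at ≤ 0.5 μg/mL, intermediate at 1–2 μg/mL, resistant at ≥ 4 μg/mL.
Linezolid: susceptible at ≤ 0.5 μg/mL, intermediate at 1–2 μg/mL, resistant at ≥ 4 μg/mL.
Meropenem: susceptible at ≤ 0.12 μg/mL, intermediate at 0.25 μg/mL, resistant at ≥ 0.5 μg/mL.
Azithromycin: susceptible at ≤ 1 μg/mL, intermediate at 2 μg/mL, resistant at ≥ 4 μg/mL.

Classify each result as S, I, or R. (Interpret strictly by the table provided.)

Trimethoprim-sulfamethoxazole 256 μg/mL: ≥ 128 μg/mL → resistant
Oxacillin 0.5 μg/mL: ≤ 0.5 μg/mL → S
Nitrofurantoin 128 μg/mL: ≥ 4 μg/mL ⇒ R
Linezolid 16 μg/mL: ≥ 4 μg/mL ⇒ resistant
Meropenem (0.25 μg/mL) = 0.25 μg/mL ⇒ I
Colistin: 128 μg/mL is ≥ 32 μg/mL ⇒ R
Azithromycin 0.12 μg/mL: ≤ 1 μg/mL → Susceptible
Ceftriaxone (2 μg/mL) ≤ 8 μg/mL ⇒ susceptible
Doxycycline (4 μg/mL) ≥ 4 μg/mL → R

R, S, R, R, I, R, S, S, R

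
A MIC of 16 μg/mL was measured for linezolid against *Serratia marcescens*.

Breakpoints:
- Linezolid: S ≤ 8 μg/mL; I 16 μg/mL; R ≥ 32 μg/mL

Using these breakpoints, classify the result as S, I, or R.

Linezolid: 16 μg/mL is = 16 μg/mL — Intermediate

I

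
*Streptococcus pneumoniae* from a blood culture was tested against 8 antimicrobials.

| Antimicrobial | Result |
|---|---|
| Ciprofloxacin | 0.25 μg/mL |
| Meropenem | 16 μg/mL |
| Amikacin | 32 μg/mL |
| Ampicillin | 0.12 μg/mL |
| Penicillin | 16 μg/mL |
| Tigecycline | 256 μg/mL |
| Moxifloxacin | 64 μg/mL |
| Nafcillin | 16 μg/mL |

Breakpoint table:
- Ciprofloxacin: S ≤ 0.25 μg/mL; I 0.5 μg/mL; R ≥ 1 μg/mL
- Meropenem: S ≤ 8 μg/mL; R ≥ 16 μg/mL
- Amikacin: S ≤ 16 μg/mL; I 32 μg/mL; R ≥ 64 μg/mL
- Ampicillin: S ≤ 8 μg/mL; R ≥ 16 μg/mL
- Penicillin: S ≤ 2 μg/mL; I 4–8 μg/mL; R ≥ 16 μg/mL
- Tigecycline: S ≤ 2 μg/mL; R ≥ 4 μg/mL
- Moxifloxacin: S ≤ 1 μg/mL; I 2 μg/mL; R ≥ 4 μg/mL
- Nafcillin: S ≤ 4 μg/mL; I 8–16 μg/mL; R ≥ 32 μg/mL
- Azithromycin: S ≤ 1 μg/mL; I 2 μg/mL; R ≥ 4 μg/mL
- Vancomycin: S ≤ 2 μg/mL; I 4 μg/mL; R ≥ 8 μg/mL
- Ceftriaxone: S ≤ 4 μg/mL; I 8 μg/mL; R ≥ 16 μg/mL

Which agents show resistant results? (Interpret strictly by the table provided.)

Ciprofloxacin (0.25 μg/mL) ≤ 0.25 μg/mL — S
Meropenem: 16 μg/mL is ≥ 16 μg/mL — resistant
Amikacin 32 μg/mL: = 32 μg/mL ⇒ I
Ampicillin 0.12 μg/mL: ≤ 8 μg/mL ⇒ Susceptible
Penicillin 16 μg/mL: ≥ 16 μg/mL → Resistant
Tigecycline: 256 μg/mL is ≥ 4 μg/mL → Resistant
Moxifloxacin (64 μg/mL) ≥ 4 μg/mL ⇒ Resistant
Nafcillin 16 μg/mL: in 8–16 μg/mL ⇒ Intermediate

meropenem, penicillin, tigecycline, moxifloxacin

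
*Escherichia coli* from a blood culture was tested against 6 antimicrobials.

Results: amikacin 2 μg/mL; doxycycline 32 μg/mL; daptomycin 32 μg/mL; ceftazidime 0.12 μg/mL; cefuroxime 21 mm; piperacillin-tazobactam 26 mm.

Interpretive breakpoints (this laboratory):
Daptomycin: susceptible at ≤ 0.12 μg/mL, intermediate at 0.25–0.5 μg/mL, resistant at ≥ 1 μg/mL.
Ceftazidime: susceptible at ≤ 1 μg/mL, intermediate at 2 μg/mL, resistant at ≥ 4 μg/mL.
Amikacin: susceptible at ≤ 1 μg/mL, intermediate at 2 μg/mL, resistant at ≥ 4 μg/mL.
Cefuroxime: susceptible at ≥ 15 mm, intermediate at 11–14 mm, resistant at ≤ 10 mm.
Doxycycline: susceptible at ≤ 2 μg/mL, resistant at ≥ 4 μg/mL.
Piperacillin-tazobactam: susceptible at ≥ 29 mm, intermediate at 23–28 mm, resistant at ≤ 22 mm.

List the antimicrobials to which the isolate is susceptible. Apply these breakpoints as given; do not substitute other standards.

Amikacin 2 μg/mL: = 2 μg/mL → Intermediate
Doxycycline: 32 μg/mL is ≥ 4 μg/mL — R
Daptomycin (32 μg/mL) ≥ 1 μg/mL → R
Ceftazidime: 0.12 μg/mL is ≤ 1 μg/mL — S
Cefuroxime (21 mm) ≥ 15 mm → S
Piperacillin-tazobactam (26 mm) in 23–28 mm — Intermediate

ceftazidime, cefuroxime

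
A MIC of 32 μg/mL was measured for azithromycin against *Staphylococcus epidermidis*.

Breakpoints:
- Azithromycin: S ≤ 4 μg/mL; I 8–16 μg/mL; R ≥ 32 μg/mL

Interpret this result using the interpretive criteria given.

R

Azithromycin 32 μg/mL: ≥ 32 μg/mL → R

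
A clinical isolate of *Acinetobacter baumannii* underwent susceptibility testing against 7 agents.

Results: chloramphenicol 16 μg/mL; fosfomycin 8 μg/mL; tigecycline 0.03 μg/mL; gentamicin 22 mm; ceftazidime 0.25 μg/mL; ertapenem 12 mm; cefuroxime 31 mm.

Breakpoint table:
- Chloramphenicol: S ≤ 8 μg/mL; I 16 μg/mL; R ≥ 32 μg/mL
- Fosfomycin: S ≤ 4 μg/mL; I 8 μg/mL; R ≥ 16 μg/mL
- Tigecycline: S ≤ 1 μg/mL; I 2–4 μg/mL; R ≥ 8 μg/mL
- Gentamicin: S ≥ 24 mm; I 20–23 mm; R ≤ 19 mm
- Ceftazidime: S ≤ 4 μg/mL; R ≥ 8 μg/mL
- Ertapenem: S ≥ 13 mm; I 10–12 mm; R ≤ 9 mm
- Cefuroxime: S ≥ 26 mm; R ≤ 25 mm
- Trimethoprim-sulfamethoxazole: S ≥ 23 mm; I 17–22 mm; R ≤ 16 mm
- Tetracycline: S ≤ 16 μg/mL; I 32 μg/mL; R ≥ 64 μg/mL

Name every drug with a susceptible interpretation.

Chloramphenicol (16 μg/mL) = 16 μg/mL — Intermediate
Fosfomycin: 8 μg/mL is = 8 μg/mL → Intermediate
Tigecycline (0.03 μg/mL) ≤ 1 μg/mL — S
Gentamicin (22 mm) in 20–23 mm — Intermediate
Ceftazidime (0.25 μg/mL) ≤ 4 μg/mL — S
Ertapenem (12 mm) in 10–12 mm — I
Cefuroxime (31 mm) ≥ 26 mm ⇒ Susceptible

tigecycline, ceftazidime, cefuroxime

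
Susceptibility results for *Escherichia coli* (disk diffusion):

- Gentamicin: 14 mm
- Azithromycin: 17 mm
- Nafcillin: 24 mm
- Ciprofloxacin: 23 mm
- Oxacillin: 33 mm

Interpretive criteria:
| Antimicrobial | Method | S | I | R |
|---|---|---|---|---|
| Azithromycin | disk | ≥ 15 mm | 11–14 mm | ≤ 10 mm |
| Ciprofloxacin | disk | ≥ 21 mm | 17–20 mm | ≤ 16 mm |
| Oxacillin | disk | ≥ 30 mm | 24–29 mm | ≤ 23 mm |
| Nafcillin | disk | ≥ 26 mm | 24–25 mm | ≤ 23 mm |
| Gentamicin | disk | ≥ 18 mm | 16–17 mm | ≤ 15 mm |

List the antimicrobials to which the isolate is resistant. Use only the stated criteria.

Gentamicin: 14 mm is ≤ 15 mm — Resistant
Azithromycin: 17 mm is ≥ 15 mm ⇒ susceptible
Nafcillin 24 mm: in 24–25 mm → Intermediate
Ciprofloxacin (23 mm) ≥ 21 mm → susceptible
Oxacillin 33 mm: ≥ 30 mm ⇒ Susceptible

gentamicin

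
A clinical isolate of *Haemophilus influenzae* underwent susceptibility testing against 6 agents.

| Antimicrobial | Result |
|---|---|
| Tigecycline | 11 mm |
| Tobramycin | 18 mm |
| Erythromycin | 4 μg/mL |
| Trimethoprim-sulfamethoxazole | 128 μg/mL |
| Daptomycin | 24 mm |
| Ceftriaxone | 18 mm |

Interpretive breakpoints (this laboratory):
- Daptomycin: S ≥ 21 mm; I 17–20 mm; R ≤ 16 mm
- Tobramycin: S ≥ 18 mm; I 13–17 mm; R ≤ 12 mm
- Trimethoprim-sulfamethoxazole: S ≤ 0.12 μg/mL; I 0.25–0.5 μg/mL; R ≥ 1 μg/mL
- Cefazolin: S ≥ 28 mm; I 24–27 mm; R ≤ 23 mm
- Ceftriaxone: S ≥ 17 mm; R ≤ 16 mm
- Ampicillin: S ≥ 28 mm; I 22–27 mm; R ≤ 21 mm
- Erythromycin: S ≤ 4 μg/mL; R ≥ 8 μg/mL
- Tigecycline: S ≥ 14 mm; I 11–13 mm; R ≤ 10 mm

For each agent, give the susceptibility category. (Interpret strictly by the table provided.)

Tigecycline (11 mm) in 11–13 mm ⇒ intermediate
Tobramycin: 18 mm is ≥ 18 mm ⇒ S
Erythromycin (4 μg/mL) ≤ 4 μg/mL — Susceptible
Trimethoprim-sulfamethoxazole 128 μg/mL: ≥ 1 μg/mL → R
Daptomycin: 24 mm is ≥ 21 mm → S
Ceftriaxone (18 mm) ≥ 17 mm → S

I, S, S, R, S, S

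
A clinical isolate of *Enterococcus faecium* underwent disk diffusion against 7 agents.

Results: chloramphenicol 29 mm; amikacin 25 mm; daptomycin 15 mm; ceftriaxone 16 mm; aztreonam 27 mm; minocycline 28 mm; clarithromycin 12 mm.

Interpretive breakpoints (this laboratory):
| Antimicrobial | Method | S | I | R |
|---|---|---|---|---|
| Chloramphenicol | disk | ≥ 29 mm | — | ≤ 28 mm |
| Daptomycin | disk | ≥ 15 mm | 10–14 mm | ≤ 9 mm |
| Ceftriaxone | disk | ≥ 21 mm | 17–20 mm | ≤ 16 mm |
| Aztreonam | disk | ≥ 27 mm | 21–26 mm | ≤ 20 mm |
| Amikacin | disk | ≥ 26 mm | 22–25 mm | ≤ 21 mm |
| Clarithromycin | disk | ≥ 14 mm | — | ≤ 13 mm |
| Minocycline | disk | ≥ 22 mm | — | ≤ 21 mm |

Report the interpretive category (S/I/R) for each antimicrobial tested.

S, I, S, R, S, S, R

Chloramphenicol 29 mm: ≥ 29 mm ⇒ susceptible
Amikacin (25 mm) in 22–25 mm ⇒ intermediate
Daptomycin: 15 mm is ≥ 15 mm ⇒ Susceptible
Ceftriaxone (16 mm) ≤ 16 mm → resistant
Aztreonam 27 mm: ≥ 27 mm — susceptible
Minocycline 28 mm: ≥ 22 mm ⇒ susceptible
Clarithromycin 12 mm: ≤ 13 mm ⇒ resistant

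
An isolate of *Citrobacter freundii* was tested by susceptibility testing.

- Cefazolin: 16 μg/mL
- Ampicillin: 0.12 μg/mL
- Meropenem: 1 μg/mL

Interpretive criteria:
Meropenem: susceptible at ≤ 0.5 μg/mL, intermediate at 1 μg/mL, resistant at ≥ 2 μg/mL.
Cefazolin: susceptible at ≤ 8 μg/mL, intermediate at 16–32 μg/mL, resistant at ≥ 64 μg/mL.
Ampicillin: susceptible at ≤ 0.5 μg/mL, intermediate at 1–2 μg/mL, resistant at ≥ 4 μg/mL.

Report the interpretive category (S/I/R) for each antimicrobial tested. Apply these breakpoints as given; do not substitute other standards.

I, S, I

Cefazolin 16 μg/mL: in 16–32 μg/mL — intermediate
Ampicillin 0.12 μg/mL: ≤ 0.5 μg/mL ⇒ Susceptible
Meropenem 1 μg/mL: = 1 μg/mL — I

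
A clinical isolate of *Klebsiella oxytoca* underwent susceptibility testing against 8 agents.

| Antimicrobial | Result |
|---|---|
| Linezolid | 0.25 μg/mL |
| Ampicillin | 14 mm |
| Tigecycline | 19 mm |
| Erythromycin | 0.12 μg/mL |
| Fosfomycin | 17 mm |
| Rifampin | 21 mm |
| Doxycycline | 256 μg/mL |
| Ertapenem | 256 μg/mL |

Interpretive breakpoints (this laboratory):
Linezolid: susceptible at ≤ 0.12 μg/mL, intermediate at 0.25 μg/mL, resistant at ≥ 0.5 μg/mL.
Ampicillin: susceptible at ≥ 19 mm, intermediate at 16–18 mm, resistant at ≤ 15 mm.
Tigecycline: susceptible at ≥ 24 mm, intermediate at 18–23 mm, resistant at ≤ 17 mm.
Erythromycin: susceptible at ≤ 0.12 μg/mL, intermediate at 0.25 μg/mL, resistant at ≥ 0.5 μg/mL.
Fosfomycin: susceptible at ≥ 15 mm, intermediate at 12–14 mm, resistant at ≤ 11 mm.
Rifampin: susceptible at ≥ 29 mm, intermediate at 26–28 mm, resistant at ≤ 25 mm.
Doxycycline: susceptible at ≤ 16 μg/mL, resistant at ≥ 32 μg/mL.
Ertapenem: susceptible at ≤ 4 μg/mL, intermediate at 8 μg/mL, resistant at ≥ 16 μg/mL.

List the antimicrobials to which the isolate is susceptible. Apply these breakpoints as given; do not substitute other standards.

erythromycin, fosfomycin

Linezolid: 0.25 μg/mL is = 0.25 μg/mL — intermediate
Ampicillin: 14 mm is ≤ 15 mm — Resistant
Tigecycline: 19 mm is in 18–23 mm → I
Erythromycin (0.12 μg/mL) ≤ 0.12 μg/mL — Susceptible
Fosfomycin 17 mm: ≥ 15 mm → Susceptible
Rifampin 21 mm: ≤ 25 mm → resistant
Doxycycline 256 μg/mL: ≥ 32 μg/mL ⇒ resistant
Ertapenem (256 μg/mL) ≥ 16 μg/mL ⇒ resistant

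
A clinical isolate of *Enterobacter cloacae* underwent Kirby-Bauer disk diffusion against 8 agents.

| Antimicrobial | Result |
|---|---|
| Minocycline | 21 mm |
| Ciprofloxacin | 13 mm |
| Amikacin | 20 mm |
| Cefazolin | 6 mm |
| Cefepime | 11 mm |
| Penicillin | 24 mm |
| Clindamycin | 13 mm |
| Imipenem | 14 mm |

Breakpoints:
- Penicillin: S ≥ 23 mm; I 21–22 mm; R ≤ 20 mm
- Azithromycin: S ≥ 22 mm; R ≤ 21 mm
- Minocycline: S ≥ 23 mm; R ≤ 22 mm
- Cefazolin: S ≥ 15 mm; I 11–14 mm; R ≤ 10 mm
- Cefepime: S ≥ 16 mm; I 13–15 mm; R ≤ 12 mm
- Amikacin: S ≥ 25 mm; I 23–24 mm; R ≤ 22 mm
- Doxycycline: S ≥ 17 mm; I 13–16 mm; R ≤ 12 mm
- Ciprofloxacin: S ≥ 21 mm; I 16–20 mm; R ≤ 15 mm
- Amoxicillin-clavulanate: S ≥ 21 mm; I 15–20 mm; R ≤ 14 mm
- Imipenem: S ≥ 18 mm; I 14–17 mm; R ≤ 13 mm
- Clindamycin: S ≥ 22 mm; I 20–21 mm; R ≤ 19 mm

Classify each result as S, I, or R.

R, R, R, R, R, S, R, I

Minocycline: 21 mm is ≤ 22 mm — Resistant
Ciprofloxacin: 13 mm is ≤ 15 mm → R
Amikacin: 20 mm is ≤ 22 mm ⇒ Resistant
Cefazolin 6 mm: ≤ 10 mm — resistant
Cefepime: 11 mm is ≤ 12 mm ⇒ resistant
Penicillin: 24 mm is ≥ 23 mm → Susceptible
Clindamycin: 13 mm is ≤ 19 mm — Resistant
Imipenem: 14 mm is in 14–17 mm → Intermediate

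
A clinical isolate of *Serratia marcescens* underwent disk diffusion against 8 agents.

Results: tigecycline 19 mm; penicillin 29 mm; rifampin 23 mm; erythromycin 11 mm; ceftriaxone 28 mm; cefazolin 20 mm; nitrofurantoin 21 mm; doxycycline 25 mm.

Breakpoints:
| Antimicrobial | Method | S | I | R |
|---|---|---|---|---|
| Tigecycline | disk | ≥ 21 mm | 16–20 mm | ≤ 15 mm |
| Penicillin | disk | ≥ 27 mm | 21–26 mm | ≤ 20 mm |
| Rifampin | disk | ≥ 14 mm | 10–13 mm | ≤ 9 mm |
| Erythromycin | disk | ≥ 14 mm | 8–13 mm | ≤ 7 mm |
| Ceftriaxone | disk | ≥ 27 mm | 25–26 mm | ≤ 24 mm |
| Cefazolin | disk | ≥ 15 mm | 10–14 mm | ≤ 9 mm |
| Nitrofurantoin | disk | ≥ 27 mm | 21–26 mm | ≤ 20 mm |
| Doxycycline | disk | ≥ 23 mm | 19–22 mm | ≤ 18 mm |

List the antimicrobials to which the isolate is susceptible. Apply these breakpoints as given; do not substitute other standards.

Tigecycline (19 mm) in 16–20 mm → I
Penicillin: 29 mm is ≥ 27 mm — S
Rifampin (23 mm) ≥ 14 mm → S
Erythromycin 11 mm: in 8–13 mm → Intermediate
Ceftriaxone: 28 mm is ≥ 27 mm → susceptible
Cefazolin 20 mm: ≥ 15 mm → Susceptible
Nitrofurantoin (21 mm) in 21–26 mm → Intermediate
Doxycycline 25 mm: ≥ 23 mm → S

penicillin, rifampin, ceftriaxone, cefazolin, doxycycline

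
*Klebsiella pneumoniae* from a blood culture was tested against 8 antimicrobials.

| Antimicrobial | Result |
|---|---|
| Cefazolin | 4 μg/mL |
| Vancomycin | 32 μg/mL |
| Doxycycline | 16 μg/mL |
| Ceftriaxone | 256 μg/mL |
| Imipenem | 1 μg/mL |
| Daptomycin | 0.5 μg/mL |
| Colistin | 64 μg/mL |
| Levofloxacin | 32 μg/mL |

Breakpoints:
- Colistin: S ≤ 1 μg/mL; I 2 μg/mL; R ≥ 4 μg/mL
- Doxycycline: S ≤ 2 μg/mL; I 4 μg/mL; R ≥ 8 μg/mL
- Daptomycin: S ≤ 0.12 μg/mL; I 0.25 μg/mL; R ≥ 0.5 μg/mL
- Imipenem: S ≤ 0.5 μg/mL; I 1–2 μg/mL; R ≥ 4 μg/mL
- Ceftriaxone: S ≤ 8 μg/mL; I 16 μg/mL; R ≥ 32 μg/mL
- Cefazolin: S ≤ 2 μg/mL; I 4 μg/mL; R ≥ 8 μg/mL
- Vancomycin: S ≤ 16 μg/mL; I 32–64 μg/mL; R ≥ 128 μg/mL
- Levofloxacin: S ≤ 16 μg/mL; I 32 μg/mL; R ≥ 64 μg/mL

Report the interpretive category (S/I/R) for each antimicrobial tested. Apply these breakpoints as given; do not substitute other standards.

I, I, R, R, I, R, R, I

Cefazolin: 4 μg/mL is = 4 μg/mL ⇒ intermediate
Vancomycin: 32 μg/mL is in 32–64 μg/mL ⇒ intermediate
Doxycycline (16 μg/mL) ≥ 8 μg/mL → Resistant
Ceftriaxone (256 μg/mL) ≥ 32 μg/mL ⇒ R
Imipenem (1 μg/mL) in 1–2 μg/mL — intermediate
Daptomycin: 0.5 μg/mL is ≥ 0.5 μg/mL → R
Colistin 64 μg/mL: ≥ 4 μg/mL → resistant
Levofloxacin: 32 μg/mL is = 32 μg/mL — Intermediate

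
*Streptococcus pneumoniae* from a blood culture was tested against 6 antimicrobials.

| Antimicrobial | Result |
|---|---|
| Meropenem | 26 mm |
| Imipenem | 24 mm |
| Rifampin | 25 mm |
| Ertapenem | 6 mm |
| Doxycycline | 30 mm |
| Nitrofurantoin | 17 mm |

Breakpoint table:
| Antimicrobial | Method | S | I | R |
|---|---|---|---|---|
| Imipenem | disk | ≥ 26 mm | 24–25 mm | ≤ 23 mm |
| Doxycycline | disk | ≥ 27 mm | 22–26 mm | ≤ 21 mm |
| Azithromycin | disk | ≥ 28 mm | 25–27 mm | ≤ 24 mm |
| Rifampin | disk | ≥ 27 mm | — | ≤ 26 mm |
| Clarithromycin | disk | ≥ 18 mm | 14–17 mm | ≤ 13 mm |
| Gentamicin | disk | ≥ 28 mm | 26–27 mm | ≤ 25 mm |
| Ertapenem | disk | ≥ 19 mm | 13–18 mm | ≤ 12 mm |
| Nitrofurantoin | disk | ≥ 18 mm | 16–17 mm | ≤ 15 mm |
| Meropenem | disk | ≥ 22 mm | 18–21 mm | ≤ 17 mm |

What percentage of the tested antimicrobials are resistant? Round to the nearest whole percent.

33%

Meropenem 26 mm: ≥ 22 mm — Susceptible
Imipenem: 24 mm is in 24–25 mm ⇒ I
Rifampin (25 mm) ≤ 26 mm → Resistant
Ertapenem (6 mm) ≤ 12 mm → resistant
Doxycycline: 30 mm is ≥ 27 mm → susceptible
Nitrofurantoin (17 mm) in 16–17 mm → I
Resistant: 2/6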